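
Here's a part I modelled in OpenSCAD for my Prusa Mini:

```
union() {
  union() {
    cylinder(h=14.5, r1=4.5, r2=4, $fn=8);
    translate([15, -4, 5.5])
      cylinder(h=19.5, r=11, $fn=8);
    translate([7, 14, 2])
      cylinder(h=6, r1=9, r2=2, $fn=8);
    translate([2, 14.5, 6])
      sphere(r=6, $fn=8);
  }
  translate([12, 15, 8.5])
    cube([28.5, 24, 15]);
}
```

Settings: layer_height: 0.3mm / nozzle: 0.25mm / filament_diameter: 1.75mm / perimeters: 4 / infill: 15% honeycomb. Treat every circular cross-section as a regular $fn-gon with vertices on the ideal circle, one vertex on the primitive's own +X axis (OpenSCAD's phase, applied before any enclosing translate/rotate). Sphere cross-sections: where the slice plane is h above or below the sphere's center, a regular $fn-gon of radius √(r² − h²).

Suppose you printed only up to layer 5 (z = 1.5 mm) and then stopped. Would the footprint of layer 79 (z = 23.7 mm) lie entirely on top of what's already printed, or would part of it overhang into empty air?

Compare the two slices. At z = 1.5: the cone: at t=0.103 of its height the radius interpolates to r₁+(r₂−r₁)t = 4.448, giving a regular 8-gon of that circumradius (area = (8/2)·4.448²·sin(360°/8) = 55.97 mm²); the cylinder at (15, -4) is not intersected at this z (z outside [5.5, 25]); the cone at (7, 14) does not reach this height (z outside [2, 8]); the r=6 sphere at (2, 14.5) contributes a regular 8-gon of circumradius √(6²−4.5²) = 3.969 (area = (8/2)·3.969²·sin(360°/8) = 44.55 mm²); Taking the union: the 2 present regions are separate (no shared area or edge), so areas and boundary lengths simply add and each stays a separate island — area = 100.51 mm²; the cube at (12, 15) is absent (z outside [8.5, 23.5]); Merging all regions: only that combined region is present, so the union is just that shape — area = 100.51 mm². At z = 23.7: the cone is absent (z outside [0, 14.5]); the cylinder at (15, -4): section is a regular 8-gon, circumradius r=11 (area = (8/2)·11.000²·sin(360°/8) = 342.24 mm²); the cone at (7, 14) is absent (z outside [2, 8]); the sphere at (2, 14.5) is absent (|z−center|=17.700 > r=6); Taking the union: only the r=11 cylinder at (15, -4) is present, so the union is just that shape — area = 342.24 mm²; the cube at (12, 15) does not reach this height (z outside [8.5, 23.5]); Combining (union): only that combined region is present, so the union is just that shape — area = 342.24 mm². Checking containment: at z = 23.7 the cross-section extends beyond the z = 1.5 cross-section by about 342.24 mm².

part overhangs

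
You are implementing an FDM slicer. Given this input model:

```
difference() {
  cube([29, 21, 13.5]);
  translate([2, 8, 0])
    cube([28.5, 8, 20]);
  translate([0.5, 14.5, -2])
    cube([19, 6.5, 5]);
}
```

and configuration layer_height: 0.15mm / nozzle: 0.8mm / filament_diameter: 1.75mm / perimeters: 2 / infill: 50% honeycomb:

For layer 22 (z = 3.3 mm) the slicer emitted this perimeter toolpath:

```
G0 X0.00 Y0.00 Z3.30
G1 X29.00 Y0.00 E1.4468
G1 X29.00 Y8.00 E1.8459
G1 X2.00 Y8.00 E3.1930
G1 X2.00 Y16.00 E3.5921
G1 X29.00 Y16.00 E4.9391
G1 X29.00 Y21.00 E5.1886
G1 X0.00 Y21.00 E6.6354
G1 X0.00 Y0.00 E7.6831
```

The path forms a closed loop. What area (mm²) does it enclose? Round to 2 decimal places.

393.00 mm²

Apply the shoelace formula to the sequence of (X, Y) vertices; enclosed area = 393.00 mm².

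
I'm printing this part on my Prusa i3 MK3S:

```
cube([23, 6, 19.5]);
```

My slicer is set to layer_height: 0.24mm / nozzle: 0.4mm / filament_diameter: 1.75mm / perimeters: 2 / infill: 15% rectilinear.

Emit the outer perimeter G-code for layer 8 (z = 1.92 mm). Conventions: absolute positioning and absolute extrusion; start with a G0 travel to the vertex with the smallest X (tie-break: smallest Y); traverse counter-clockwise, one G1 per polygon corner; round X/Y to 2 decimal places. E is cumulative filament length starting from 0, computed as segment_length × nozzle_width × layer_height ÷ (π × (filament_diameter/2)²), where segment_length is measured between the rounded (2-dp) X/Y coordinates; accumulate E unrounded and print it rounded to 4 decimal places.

At z = 1.92 mm: the cube is present — its section is the full 23×6 rectangle. The outline is a single polygon with 4 vertices. Extrusion per mm of travel: 0.4 × 0.24 / (π × 0.875²) = 0.039912. Accumulating E over each segment gives final E = 2.3149.

G0 X0.00 Y0.00 Z1.92
G1 X23.00 Y0.00 E0.9180
G1 X23.00 Y6.00 E1.1575
G1 X0.00 Y6.00 E2.0754
G1 X0.00 Y0.00 E2.3149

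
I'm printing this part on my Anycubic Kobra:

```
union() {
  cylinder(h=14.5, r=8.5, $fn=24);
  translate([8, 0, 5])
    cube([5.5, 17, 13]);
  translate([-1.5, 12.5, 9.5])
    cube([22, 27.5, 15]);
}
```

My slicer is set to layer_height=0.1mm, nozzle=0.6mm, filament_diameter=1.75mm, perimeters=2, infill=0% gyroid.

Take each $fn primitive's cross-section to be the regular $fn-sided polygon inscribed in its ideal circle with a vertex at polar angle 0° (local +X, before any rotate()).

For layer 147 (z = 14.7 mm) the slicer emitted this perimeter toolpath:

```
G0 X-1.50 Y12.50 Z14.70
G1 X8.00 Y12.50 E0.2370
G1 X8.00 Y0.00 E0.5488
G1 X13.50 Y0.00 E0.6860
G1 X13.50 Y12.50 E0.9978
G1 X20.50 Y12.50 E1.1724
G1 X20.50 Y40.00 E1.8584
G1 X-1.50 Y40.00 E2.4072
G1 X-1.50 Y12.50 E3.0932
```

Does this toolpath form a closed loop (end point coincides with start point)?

Start point (G0): (-1.50, 12.50). End point (last G1): the path returns to the start — closed.

yes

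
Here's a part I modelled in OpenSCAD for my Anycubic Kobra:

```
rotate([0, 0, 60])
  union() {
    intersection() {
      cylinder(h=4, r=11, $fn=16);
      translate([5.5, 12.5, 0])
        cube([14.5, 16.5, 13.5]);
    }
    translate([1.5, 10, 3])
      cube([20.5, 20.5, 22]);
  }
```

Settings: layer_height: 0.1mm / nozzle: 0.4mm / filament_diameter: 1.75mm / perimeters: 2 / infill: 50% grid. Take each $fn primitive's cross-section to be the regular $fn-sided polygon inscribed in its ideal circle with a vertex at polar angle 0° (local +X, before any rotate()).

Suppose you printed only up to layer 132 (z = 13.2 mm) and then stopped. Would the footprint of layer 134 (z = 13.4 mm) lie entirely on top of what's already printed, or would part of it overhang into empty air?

Compare the two slices. At z = 13.2: the cylinder does not reach this height (z outside [0, 4]); the cube at (5.5, 12.5) is present — its section is the full 14.5×16.5 rectangle (area 239.25 mm²); Taking the intersection: at least one operand is absent at this height, so nothing remains; the cube at (1.5, 10) (footprint 20.5×20.5) is included at this height (area 420.25 mm²); Taking the union: only the 20.5×20.5 cube at (1.5, 10) is present, so the union is just that shape — area = 420.25 mm²; (whole slice rotated 60° about Z — lengths, areas and connectivity unchanged). At z = 13.4: the cylinder is not intersected at this z (z outside [0, 4]); the 14.5×16.5 cube at (5.5, 12.5) contributes its full rectangle (area 239.25 mm²); Taking the intersection: at least one operand is absent at this height, so nothing remains; the cube at (1.5, 10) is present — its section is the full 20.5×20.5 rectangle (area 420.25 mm²); Taking the union: only the 20.5×20.5 cube at (1.5, 10) is present, so the union is just that shape — area = 420.25 mm²; (whole slice rotated 60° about Z — lengths, areas and connectivity unchanged). Checking containment: the cross-section at z = 13.4 is a subset of the cross-section at z = 13.2.

entirely on top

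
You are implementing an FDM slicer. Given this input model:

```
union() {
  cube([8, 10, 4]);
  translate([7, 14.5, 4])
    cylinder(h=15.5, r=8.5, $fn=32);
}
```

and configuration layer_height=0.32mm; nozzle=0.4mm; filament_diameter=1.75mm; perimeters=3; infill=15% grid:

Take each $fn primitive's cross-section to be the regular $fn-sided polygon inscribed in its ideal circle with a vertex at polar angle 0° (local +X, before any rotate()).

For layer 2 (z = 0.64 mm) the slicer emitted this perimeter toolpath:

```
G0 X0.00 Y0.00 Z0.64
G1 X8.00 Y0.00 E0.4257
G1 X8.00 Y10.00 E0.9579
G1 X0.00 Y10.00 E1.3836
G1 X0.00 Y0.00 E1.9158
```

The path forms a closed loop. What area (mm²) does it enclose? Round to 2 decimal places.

80.00 mm²

Apply the shoelace formula to the sequence of (X, Y) vertices; enclosed area = 80.00 mm².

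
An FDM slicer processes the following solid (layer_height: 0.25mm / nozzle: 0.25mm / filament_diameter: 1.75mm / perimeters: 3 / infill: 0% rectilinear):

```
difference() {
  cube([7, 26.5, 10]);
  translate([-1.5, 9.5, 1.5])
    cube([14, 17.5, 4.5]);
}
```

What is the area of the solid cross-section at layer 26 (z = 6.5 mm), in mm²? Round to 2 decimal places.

185.50 mm²

At z = 6.5 mm: the cube (footprint 7×26.5) is included at this height (area 185.50 mm²); the cube at (-1.5, 9.5) is not intersected at this z (z outside [1.5, 6]); After the difference (first − rest): none of the subtracted shapes is present at this height, so the 7×26.5 cube is unchanged — area = 185.50 mm². Overall, the cross-section is a single solid region. Net area = 185.50 mm².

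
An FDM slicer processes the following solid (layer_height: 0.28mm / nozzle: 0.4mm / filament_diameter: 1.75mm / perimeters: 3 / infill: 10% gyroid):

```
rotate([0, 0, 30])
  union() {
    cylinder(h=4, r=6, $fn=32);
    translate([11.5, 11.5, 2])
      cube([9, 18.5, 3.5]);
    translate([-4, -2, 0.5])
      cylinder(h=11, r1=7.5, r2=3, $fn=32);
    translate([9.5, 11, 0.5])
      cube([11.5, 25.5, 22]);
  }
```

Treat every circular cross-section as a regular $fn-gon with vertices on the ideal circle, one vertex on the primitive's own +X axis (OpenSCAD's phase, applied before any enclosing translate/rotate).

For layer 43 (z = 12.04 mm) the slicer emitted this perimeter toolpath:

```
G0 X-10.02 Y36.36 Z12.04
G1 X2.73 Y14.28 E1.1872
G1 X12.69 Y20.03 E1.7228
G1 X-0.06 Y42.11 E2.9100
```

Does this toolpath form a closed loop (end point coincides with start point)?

no

Start point (G0): (-10.02, 36.36). End point (last G1): the path does not return to the start — open.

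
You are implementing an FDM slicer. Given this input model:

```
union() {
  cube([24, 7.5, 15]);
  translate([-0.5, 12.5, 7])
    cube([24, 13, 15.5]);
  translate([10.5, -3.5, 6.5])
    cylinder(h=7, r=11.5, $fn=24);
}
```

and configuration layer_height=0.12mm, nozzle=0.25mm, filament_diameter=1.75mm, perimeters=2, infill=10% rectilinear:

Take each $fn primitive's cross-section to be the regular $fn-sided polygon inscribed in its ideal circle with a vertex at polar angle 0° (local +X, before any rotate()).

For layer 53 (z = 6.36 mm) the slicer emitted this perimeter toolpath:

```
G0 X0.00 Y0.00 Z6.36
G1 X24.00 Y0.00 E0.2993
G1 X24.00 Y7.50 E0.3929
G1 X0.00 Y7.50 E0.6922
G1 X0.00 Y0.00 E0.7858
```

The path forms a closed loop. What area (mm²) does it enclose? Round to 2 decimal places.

Apply the shoelace formula to the sequence of (X, Y) vertices; enclosed area = 180.00 mm².

180.00 mm²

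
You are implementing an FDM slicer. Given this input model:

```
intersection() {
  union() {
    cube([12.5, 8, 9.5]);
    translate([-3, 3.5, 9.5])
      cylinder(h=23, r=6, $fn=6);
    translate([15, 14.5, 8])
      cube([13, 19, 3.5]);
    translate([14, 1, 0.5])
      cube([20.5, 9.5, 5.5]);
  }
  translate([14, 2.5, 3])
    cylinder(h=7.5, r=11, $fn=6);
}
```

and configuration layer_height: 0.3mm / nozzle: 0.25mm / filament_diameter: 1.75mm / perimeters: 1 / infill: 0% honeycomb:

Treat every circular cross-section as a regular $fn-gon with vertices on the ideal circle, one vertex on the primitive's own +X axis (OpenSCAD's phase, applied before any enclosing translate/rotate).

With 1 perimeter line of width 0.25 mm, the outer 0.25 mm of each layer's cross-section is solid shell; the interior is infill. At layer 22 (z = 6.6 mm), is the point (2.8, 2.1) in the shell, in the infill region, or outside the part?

At z = 6.6 mm: the cube (footprint 12.5×8) is included at this height; the cylinder at (-3, 3.5) does not reach this height (z outside [9.5, 32.5]); the cube at (15, 14.5) is not intersected at this z (z outside [8, 11.5]); the cube at (14, 1) does not reach this height (z outside [0.5, 6]); Merging all regions: only the 12.5×8 cube is present, so the union is just that shape — 1 connected region; the cylinder at (14, 2.5): section is a regular 6-gon, circumradius r=11; After intersecting: the r=11 cylinder at (14, 2.5) partially overlaps the result so far; clipping to the common part keeps 65.46 mm² — 1 connected region. Overall, the cross-section is a single solid region. The nearest boundary edge runs (4.44, 0.00)→(3.00, 2.50); distance from the point to it = 0.37 mm. The point is not inside any of the regions above, so it lies outside the cross-section (0.37 mm from the nearest boundary).

outside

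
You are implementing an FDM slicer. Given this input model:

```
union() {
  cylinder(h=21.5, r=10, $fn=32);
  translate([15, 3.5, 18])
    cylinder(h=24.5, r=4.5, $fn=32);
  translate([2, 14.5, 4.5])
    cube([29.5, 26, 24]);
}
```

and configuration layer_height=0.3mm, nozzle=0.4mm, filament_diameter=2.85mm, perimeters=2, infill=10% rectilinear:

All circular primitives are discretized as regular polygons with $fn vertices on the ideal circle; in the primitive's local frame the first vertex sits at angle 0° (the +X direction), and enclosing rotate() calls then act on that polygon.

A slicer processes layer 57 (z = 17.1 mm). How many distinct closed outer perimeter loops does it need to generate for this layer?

2

At z = 17.1 mm: the cylinder: section is a regular 32-gon, circumradius r=10; the cylinder at (15, 3.5) does not reach this height (z outside [18, 42.5]); the cube at (2, 14.5) (footprint 29.5×26) is included at this height; Taking the union: the 2 present regions are separate (no shared area or edge), so areas and boundary lengths simply add and each stays a separate island — 2 connected regions. The result has 2 disconnected regions.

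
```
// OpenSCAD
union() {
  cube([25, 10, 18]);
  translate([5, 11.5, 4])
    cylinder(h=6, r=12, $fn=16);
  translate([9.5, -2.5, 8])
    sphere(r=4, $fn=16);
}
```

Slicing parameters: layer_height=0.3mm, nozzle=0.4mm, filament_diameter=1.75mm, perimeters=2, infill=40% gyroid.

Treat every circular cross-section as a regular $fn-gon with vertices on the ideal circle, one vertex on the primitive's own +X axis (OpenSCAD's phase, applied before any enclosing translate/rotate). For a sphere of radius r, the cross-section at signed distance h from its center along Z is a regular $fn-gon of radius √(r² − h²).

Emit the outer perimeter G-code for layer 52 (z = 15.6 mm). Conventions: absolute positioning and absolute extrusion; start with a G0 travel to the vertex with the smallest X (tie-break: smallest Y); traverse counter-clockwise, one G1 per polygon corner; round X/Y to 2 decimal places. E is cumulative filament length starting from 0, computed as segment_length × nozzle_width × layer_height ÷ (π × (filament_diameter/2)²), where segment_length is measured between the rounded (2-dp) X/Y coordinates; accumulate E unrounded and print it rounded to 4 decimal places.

At z = 15.6 mm: the 25×10 cube contributes its full rectangle; the cylinder at (5, 11.5) is not intersected at this z (z outside [4, 10]); the sphere at (9.5, -2.5) is absent (|z−center|=7.600 > r=4); Combining (union): only the 25×10 cube is present, so the union is just that shape — 1 connected region. The outline is a single polygon with 4 vertices. Extrusion per mm of travel: 0.4 × 0.3 / (π × 0.875²) = 0.049890. Accumulating E over each segment gives final E = 3.4923.

G0 X0.00 Y0.00 Z15.60
G1 X25.00 Y0.00 E1.2473
G1 X25.00 Y10.00 E1.7462
G1 X0.00 Y10.00 E2.9934
G1 X0.00 Y0.00 E3.4923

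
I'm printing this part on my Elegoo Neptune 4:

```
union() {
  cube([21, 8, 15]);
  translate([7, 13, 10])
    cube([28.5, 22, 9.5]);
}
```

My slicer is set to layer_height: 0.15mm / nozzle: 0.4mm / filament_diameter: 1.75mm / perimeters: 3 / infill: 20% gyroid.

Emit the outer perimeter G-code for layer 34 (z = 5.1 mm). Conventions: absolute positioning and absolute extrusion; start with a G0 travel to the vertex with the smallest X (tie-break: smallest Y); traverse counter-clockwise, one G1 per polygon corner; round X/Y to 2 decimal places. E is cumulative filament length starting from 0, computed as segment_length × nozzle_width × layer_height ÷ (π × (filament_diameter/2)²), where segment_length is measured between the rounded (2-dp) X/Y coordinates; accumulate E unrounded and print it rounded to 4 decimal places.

G0 X0.00 Y0.00 Z5.10
G1 X21.00 Y0.00 E0.5238
G1 X21.00 Y8.00 E0.7234
G1 X0.00 Y8.00 E1.2473
G1 X0.00 Y0.00 E1.4468

At z = 5.1 mm: the 21×8 cube contributes its full rectangle; the cube at (7, 13) is absent (z outside [10, 19.5]); Merging all regions: only the 21×8 cube is present, so the union is just that shape — 1 connected region. The outline is a single polygon with 4 vertices. Extrusion per mm of travel: 0.4 × 0.15 / (π × 0.875²) = 0.024945. Accumulating E over each segment gives final E = 1.4468.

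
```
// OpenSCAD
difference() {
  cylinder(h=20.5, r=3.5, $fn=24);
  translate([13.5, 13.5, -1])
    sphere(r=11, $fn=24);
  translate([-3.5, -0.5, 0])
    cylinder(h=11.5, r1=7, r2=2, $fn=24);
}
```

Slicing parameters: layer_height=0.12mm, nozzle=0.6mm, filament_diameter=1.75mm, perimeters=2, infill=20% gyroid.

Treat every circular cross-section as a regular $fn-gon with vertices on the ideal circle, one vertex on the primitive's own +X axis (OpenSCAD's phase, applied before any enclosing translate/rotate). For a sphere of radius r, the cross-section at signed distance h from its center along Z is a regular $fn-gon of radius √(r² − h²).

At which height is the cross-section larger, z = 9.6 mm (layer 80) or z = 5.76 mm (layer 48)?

layer 80 (z = 9.6 mm)

Layer 80 (z = 9.6): the cylinder: section is a regular 24-gon, circumradius r=3.5 (area = (24/2)·3.500²·sin(360°/24) = 38.05 mm²); the sphere at (13.5, 13.5): section is a regular 24-gon, circumradius = √(r²−h²) = √(11²−10.6²) = 2.939 (area = (24/2)·2.939²·sin(360°/24) = 26.83 mm²); the cone at (-3.5, -0.5) (r1=7→r2=2) has section circumradius 2.826 here — a regular 24-gon (area = (24/2)·2.826²·sin(360°/24) = 24.81 mm²); Taking the first minus the rest: starting from the r=3.5 cylinder (38.05 mm²), the r=11 sphere at (13.5, 13.5) misses the remaining region (no effect); the cone at (-3.5, -0.5) partially overlaps it — only the 9.95 mm² overlap (of its 24.81 mm²) is removed, clipping the outline — area = 28.09 mm². So its area = 28.09 mm². Layer 48 (z = 5.76): the r=3.5 cylinder gives a regular 24-gon of circumradius 3.5 (constant along its height) (area = (24/2)·3.500²·sin(360°/24) = 38.05 mm²); the r=11 sphere at (13.5, 13.5) contributes a regular 24-gon of circumradius √(11²−6.76²) = 8.678 (area = (24/2)·8.678²·sin(360°/24) = 233.88 mm²); the cone at (-3.5, -0.5) (r1=7→r2=2) has section circumradius 4.496 here — a regular 24-gon (area = (24/2)·4.496²·sin(360°/24) = 62.77 mm²); After the difference (first − rest): starting from the r=3.5 cylinder (38.05 mm²), the r=11 sphere at (13.5, 13.5) misses the remaining region (no effect); the cone at (-3.5, -0.5) partially overlaps it — only the 22.03 mm² overlap (of its 62.77 mm²) is removed, clipping the outline — area = 16.02 mm². So its area = 16.02 mm². Layer 80 is larger (28.09 vs 16.02 mm²).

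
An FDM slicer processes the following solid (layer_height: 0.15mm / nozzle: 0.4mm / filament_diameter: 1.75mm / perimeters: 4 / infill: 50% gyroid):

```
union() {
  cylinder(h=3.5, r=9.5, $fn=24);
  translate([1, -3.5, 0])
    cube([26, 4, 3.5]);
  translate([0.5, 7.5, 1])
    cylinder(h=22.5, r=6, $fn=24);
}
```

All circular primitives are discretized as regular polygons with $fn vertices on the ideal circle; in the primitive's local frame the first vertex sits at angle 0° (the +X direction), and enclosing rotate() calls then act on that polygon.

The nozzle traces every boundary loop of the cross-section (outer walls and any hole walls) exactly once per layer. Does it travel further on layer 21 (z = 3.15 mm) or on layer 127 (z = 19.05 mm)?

layer 21 (z = 3.15 mm)

Layer 21 (z = 3.15): the r=9.5 cylinder gives a regular 24-gon of circumradius 9.5 (constant along its height) (perimeter = 2·24·9.500·sin(180°/24) = 59.52 mm); the 26×4 cube at (1, -3.5) contributes its full rectangle (perimeter 60.00 mm); the r=6 cylinder at (0.5, 7.5) gives a regular 24-gon of circumradius 6 (constant along its height) (perimeter = 2·24·6.000·sin(180°/24) = 37.59 mm); Taking the union: the regions partially overlap (shared area 103.92 mm²), so the edge portions inside another operand are dropped and the merged outline is re-measured after clipping — boundary = 101.47 mm. So its perimeter = 101.47 mm. Layer 127 (z = 19.05): the cylinder is not intersected at this z (z outside [0, 3.5]); the cube at (1, -3.5) is not intersected at this z (z outside [0, 3.5]); the cylinder at (0.5, 7.5): section is a regular 24-gon, circumradius r=6 (perimeter = 2·24·6.000·sin(180°/24) = 37.59 mm); Combining (union): only the r=6 cylinder at (0.5, 7.5) is present, so the union is just that shape — boundary = 37.59 mm. So its perimeter = 37.59 mm. Layer 21 is larger (101.47 vs 37.59 mm).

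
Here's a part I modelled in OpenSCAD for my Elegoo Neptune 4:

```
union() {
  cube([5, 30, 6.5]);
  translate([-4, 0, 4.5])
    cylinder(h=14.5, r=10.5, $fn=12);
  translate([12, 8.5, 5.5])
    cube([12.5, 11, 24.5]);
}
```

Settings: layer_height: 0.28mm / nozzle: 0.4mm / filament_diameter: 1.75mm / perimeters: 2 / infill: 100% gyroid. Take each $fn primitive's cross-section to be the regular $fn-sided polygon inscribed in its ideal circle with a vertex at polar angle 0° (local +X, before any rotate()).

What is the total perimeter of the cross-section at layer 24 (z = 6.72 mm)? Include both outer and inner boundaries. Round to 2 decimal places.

At z = 6.72 mm: the cube does not reach this height (z outside [0, 6.5]); the r=10.5 cylinder at (-4, 0) contributes a regular 12-gon of circumradius 10.5 (perimeter = 2·12·10.500·sin(180°/12) = 65.22 mm); the cube at (12, 8.5) is present — its section is the full 12.5×11 rectangle (perimeter 47.00 mm); Taking the union: the 2 present regions are separate (no shared area or edge), so areas and boundary lengths simply add and each stays a separate island — boundary = 112.22 mm. Overall, the cross-section has 2 separate islands. Total boundary length (outer) = 112.22 mm.

112.22 mm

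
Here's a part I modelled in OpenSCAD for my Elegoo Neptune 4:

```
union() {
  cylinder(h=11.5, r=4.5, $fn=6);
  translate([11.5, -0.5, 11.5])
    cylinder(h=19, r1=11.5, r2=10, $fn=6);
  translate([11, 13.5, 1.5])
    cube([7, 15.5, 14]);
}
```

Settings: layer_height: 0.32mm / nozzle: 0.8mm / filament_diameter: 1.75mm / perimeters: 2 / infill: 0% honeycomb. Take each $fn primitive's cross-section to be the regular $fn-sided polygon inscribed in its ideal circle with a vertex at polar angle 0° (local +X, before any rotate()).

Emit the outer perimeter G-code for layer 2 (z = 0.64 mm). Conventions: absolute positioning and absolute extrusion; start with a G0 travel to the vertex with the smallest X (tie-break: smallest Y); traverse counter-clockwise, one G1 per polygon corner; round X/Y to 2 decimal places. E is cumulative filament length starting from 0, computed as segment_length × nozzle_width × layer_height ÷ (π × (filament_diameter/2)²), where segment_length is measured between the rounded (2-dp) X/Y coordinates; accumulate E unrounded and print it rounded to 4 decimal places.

G0 X-4.50 Y0.00 Z0.64
G1 X-2.25 Y-3.90 E0.4792
G1 X2.25 Y-3.90 E0.9582
G1 X4.50 Y0.00 E1.4374
G1 X2.25 Y3.90 E1.9166
G1 X-2.25 Y3.90 E2.3955
G1 X-4.50 Y0.00 E2.8747

At z = 0.64 mm: the r=4.5 cylinder gives a regular 6-gon of circumradius 4.5 (constant along its height); the cone at (11.5, -0.5) does not reach this height (z outside [11.5, 30.5]); the cube at (11, 13.5) is not intersected at this z (z outside [1.5, 15.5]); Taking the union: only the r=4.5 cylinder is present, so the union is just that shape — 1 connected region. The outline is a single polygon with 6 vertices. Extrusion per mm of travel: 0.8 × 0.32 / (π × 0.875²) = 0.106432. Accumulating E over each segment gives final E = 2.8747.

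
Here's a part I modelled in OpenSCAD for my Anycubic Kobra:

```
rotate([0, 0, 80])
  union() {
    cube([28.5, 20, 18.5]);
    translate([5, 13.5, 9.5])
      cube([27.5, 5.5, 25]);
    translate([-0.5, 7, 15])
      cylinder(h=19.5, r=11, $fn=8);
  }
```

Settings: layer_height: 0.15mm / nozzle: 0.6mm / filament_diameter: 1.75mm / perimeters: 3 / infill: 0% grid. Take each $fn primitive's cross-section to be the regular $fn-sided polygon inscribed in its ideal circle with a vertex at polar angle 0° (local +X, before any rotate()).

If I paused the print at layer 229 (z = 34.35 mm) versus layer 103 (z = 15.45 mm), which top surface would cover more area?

Layer 229 (z = 34.35): the cube is absent (z outside [0, 18.5]); the 27.5×5.5 cube at (5, 13.5) contributes its full rectangle (area 151.25 mm²); the r=11 cylinder at (-0.5, 7) gives a regular 8-gon of circumradius 11 (constant along its height) (area = (8/2)·11.000²·sin(360°/8) = 342.24 mm²); Taking the union: the regions partially overlap — summed areas 493.49 mm² minus the doubly-counted overlap 4.33 mm² gives 489.16 mm² — area = 489.16 mm²; (whole slice rotated 80° about Z — lengths, areas and connectivity unchanged). So its area = 489.16 mm². Layer 103 (z = 15.45): the cube is present — its section is the full 28.5×20 rectangle (area 570.00 mm²); the cube at (5, 13.5) is present — its section is the full 27.5×5.5 rectangle (area 151.25 mm²); the r=11 cylinder at (-0.5, 7) contributes a regular 8-gon of circumradius 11 (area = (8/2)·11.000²·sin(360°/8) = 342.24 mm²); Combining (union): the regions partially overlap — summed areas 1063.49 mm² minus the doubly-counted overlap 272.71 mm² gives 790.78 mm² — area = 790.78 mm²; (whole slice rotated 80° about Z — lengths, areas and connectivity unchanged). So its area = 790.78 mm². Layer 103 is larger (790.78 vs 489.16 mm²).

layer 103 (z = 15.45 mm)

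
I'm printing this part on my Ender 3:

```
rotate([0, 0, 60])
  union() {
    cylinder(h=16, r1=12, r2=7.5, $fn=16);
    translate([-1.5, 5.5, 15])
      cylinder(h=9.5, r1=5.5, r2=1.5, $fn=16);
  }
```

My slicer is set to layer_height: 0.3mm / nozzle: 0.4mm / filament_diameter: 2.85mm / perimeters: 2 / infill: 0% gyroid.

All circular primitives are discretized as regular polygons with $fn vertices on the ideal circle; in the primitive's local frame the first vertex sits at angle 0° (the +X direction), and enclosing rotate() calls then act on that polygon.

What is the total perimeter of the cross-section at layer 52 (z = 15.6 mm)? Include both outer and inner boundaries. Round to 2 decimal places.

At z = 15.6 mm: the cone contributes a regular 16-gon of circumradius 7.612 (interpolated between r1=12 and r2=7.5 at t=0.975) (perimeter = 2·16·7.612·sin(180°/16) = 47.52 mm); the cone at (-1.5, 5.5) (r1=5.5→r2=1.5) has section circumradius 5.247 here — a regular 16-gon (perimeter = 2·16·5.247·sin(180°/16) = 32.76 mm); Merging all regions: the regions partially overlap (shared area 54.26 mm²), so the edge portions inside another operand are dropped and the merged outline is re-measured after clipping — boundary = 52.95 mm; (whole slice rotated 60° about Z — lengths, areas and connectivity unchanged). Overall, the cross-section is a single solid region. Total boundary length (outer) = 52.95 mm.

52.95 mm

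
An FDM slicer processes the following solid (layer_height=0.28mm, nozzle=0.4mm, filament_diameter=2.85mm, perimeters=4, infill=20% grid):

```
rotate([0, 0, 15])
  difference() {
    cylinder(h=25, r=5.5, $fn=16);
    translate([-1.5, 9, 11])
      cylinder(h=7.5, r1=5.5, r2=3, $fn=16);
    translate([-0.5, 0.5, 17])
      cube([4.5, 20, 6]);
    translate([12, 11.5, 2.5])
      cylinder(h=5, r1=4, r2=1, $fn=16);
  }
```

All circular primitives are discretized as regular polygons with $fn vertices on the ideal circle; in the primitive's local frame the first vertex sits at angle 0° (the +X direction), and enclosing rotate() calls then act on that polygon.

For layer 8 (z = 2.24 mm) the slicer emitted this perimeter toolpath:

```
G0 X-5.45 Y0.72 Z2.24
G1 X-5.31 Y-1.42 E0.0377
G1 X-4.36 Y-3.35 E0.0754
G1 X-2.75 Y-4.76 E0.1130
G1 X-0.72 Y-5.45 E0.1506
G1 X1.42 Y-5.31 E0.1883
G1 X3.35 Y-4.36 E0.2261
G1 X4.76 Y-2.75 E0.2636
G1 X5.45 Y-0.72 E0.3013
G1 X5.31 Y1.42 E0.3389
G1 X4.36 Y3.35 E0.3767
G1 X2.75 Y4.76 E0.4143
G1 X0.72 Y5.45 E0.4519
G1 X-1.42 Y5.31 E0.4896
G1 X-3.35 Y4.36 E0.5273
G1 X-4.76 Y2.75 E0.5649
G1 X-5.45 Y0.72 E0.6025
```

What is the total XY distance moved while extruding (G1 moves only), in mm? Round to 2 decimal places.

Sum the Euclidean lengths of each G1 segment: total = 34.32 mm.

34.32 mm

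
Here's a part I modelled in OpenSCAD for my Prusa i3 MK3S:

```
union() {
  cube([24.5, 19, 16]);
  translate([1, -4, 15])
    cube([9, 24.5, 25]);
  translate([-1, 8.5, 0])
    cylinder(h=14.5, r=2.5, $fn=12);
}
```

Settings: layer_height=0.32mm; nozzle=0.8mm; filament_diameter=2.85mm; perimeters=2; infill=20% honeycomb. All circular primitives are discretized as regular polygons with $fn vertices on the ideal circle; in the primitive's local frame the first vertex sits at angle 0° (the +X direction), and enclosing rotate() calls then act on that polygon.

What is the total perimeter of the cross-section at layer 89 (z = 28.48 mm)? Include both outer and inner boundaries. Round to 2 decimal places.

67.00 mm

At z = 28.48 mm: the cube does not reach this height (z outside [0, 16]); the cube at (1, -4) (footprint 9×24.5) is included at this height (perimeter 67.00 mm); the cylinder at (-1, 8.5) does not reach this height (z outside [0, 14.5]); Taking the union: only the 9×24.5 cube at (1, -4) is present, so the union is just that shape — boundary = 67.00 mm. Overall, the cross-section is a single solid region. Total boundary length (outer) = 67.00 mm.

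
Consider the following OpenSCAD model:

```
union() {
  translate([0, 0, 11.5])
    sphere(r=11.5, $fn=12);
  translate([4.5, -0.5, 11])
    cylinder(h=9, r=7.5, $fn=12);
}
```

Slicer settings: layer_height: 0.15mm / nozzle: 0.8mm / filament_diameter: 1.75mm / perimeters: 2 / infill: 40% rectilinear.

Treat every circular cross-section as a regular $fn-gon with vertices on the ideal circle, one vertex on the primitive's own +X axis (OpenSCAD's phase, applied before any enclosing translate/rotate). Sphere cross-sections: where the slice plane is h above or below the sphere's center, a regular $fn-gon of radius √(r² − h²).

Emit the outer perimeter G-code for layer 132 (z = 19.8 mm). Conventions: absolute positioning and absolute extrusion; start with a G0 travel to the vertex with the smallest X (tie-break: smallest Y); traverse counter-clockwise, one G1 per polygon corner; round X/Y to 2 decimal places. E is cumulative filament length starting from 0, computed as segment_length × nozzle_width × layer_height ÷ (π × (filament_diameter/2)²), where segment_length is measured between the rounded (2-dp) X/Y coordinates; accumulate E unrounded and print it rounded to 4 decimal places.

At z = 19.8 mm: the r=11.5 sphere slices to a regular 12-gon of circumradius 7.960 (√(r²−h²) with h=8.3 from center); the r=7.5 cylinder at (4.5, -0.5) contributes a regular 12-gon of circumradius 7.5; Merging all regions: the regions partially overlap (shared area 111.70 mm²), so overlapping operands fuse into one piece — 1 connected region. The outline is a single polygon with 17 vertices. Extrusion per mm of travel: 0.8 × 0.15 / (π × 0.875²) = 0.049890. Accumulating E over each segment gives final E = 2.8607.

G0 X-7.96 Y0.00 Z19.80
G1 X-6.89 Y-3.98 E0.2056
G1 X-3.98 Y-6.89 E0.4109
G1 X0.00 Y-7.96 E0.6165
G1 X2.18 Y-7.38 E0.7291
G1 X4.50 Y-8.00 E0.8489
G1 X8.25 Y-7.00 E1.0425
G1 X11.00 Y-4.25 E1.2365
G1 X12.00 Y-0.50 E1.4302
G1 X11.00 Y3.25 E1.6238
G1 X8.25 Y6.00 E1.8178
G1 X4.50 Y7.00 E2.0115
G1 X4.01 Y6.87 E2.0367
G1 X3.98 Y6.89 E2.0385
G1 X0.00 Y7.96 E2.2442
G1 X-3.98 Y6.89 E2.4498
G1 X-6.89 Y3.98 E2.6551
G1 X-7.96 Y0.00 E2.8607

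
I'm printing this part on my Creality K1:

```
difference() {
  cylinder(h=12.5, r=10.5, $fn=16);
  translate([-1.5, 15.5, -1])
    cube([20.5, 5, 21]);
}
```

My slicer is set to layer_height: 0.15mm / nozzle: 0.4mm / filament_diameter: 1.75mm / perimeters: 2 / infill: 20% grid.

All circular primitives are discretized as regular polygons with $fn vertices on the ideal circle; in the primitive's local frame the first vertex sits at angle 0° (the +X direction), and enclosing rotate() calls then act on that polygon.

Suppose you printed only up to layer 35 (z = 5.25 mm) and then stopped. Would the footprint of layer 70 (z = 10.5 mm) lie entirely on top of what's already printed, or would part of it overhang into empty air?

entirely on top

Compare the two slices. At z = 5.25: the r=10.5 cylinder gives a regular 16-gon of circumradius 10.5 (constant along its height) (area = (16/2)·10.500²·sin(360°/16) = 337.53 mm²); the 20.5×5 cube at (-1.5, 15.5) contributes its full rectangle (area 102.50 mm²); Subtracting the remaining from the first: starting from the r=10.5 cylinder (337.53 mm²), the 20.5×5 cube at (-1.5, 15.5) misses the remaining region (no effect) — area = 337.53 mm². At z = 10.5: the r=10.5 cylinder contributes a regular 16-gon of circumradius 10.5 (area = (16/2)·10.500²·sin(360°/16) = 337.53 mm²); the cube at (-1.5, 15.5) (footprint 20.5×5) is included at this height (area 102.50 mm²); Subtracting the remaining from the first: starting from the r=10.5 cylinder (337.53 mm²), the 20.5×5 cube at (-1.5, 15.5) misses the remaining region (no effect) — area = 337.53 mm². Checking containment: the cross-section at z = 10.5 is a subset of the cross-section at z = 5.25.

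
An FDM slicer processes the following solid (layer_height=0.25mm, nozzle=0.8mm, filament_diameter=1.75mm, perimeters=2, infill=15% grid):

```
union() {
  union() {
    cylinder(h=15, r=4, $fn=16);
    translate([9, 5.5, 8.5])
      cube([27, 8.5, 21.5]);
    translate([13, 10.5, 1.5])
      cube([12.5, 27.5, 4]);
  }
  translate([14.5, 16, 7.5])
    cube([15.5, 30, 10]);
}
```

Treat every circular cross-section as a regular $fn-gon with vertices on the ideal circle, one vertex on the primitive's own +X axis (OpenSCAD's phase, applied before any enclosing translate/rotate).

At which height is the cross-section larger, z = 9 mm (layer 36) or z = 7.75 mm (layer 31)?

layer 36 (z = 9 mm)

Layer 36 (z = 9): the r=4 cylinder contributes a regular 16-gon of circumradius 4 (area = (16/2)·4.000²·sin(360°/16) = 48.98 mm²); the cube at (9, 5.5) (footprint 27×8.5) is included at this height (area 229.50 mm²); the cube at (13, 10.5) is absent (z outside [1.5, 5.5]); Combining (union): the 2 present regions are separate (no shared area or edge), so areas and boundary lengths simply add and each stays a separate island — area = 278.48 mm²; the 15.5×30 cube at (14.5, 16) contributes its full rectangle (area 465.00 mm²); Merging all regions: the 2 present regions are separate (no shared area or edge), so areas and boundary lengths simply add and each stays a separate island — area = 743.48 mm². So its area = 743.48 mm². Layer 31 (z = 7.75): the r=4 cylinder gives a regular 16-gon of circumradius 4 (constant along its height) (area = (16/2)·4.000²·sin(360°/16) = 48.98 mm²); the cube at (9, 5.5) is not intersected at this z (z outside [8.5, 30]); the cube at (13, 10.5) is absent (z outside [1.5, 5.5]); Taking the union: only the r=4 cylinder is present, so the union is just that shape — area = 48.98 mm²; the cube at (14.5, 16) is present — its section is the full 15.5×30 rectangle (area 465.00 mm²); Taking the union: the 2 present regions are separate (no shared area or edge), so areas and boundary lengths simply add and each stays a separate island — area = 513.98 mm². So its area = 513.98 mm². Layer 36 is larger (743.48 vs 513.98 mm²).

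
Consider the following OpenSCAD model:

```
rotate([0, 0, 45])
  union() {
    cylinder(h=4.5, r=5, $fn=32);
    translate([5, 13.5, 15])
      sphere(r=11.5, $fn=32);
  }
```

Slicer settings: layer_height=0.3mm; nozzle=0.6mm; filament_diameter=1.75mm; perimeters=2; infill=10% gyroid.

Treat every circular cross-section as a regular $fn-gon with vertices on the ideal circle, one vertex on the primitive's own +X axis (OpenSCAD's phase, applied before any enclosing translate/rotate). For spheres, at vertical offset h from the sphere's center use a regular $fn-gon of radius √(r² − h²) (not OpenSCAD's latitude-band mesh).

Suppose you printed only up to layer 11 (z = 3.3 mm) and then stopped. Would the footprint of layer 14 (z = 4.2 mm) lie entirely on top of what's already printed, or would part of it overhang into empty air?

Compare the two slices. At z = 3.3: the cylinder: section is a regular 32-gon, circumradius r=5 (area = (32/2)·5.000²·sin(360°/32) = 78.04 mm²); the sphere at (5, 13.5) does not reach this height (|z−center|=11.700 > r=11.5); Taking the union: only the r=5 cylinder is present, so the union is just that shape — area = 78.04 mm²; (whole slice rotated 45° about Z — lengths, areas and connectivity unchanged). At z = 4.2: the cylinder: section is a regular 32-gon, circumradius r=5 (area = (32/2)·5.000²·sin(360°/32) = 78.04 mm²); the r=11.5 sphere at (5, 13.5) slices to a regular 32-gon of circumradius 3.951 (√(r²−h²) with h=10.8 from center) (area = (32/2)·3.951²·sin(360°/32) = 48.73 mm²); Combining (union): the 2 present regions are separate (no shared area or edge), so areas and boundary lengths simply add and each stays a separate island — area = 126.76 mm²; (rotated 45° about Z; rotation is an isometry so areas/perimeters/island counts are preserved). Checking containment: at z = 4.2 the cross-section extends beyond the z = 3.3 cross-section by about 48.73 mm².

part overhangs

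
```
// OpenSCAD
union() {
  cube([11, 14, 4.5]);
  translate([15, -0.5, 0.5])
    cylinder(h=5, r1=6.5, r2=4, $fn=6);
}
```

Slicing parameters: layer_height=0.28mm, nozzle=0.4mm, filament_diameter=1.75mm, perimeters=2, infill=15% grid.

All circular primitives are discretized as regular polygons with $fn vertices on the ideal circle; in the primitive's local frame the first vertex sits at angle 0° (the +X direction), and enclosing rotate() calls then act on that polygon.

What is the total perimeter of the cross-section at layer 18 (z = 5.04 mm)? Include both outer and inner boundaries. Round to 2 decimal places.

25.38 mm

At z = 5.04 mm: the cube is not intersected at this z (z outside [0, 4.5]); the cone at (15, -0.5) contributes a regular 6-gon of circumradius 4.230 (interpolated between r1=6.5 and r2=4 at t=0.908) (perimeter = 2·6·4.230·sin(180°/6) = 25.38 mm); Combining (union): only the cone at (15, -0.5) is present, so the union is just that shape — boundary = 25.38 mm. Overall, the cross-section is a single solid region. Total boundary length (outer) = 25.38 mm.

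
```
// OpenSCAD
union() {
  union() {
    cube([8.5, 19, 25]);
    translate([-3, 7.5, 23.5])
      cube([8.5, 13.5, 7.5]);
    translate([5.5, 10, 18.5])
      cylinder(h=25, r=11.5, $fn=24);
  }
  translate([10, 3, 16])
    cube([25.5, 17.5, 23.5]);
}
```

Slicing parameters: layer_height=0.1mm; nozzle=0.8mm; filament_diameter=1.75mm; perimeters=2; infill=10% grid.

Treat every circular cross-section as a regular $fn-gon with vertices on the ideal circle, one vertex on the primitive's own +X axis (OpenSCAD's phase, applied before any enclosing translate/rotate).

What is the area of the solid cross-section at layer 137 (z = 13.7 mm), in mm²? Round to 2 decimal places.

161.50 mm²

At z = 13.7 mm: the 8.5×19 cube contributes its full rectangle (area 161.50 mm²); the cube at (-3, 7.5) does not reach this height (z outside [23.5, 31]); the cylinder at (5.5, 10) does not reach this height (z outside [18.5, 43.5]); Merging all regions: only the 8.5×19 cube is present, so the union is just that shape — area = 161.50 mm²; the cube at (10, 3) is not intersected at this z (z outside [16, 39.5]); Merging all regions: only the result so far is present, so the union is just that shape — area = 161.50 mm². Overall, the cross-section is a single solid region. Net area = 161.50 mm².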